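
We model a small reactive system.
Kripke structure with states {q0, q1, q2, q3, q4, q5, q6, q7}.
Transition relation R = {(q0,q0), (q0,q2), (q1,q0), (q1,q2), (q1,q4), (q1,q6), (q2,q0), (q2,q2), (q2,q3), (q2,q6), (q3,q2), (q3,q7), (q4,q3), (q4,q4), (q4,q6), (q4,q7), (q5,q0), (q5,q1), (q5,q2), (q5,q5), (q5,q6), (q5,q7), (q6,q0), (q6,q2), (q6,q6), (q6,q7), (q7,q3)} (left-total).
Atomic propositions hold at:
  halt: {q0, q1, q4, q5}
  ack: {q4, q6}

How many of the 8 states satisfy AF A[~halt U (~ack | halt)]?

Sat(~halt) = {q2, q3, q6, q7}
Sat(~ack) = {q0, q1, q2, q3, q5, q7}
Sat(~ack | halt) = {q0, q1, q2, q3, q4, q5, q7}
A[~halt U (~ack | halt)]: least fixpoint, start Z0 = Sat((~ack | halt)) = {q0, q1, q2, q3, q4, q5, q7}, add states in Sat(~halt) with every successor in Z. Already a fixed point.
Sat(A[~halt U (~ack | halt)]) = {q0, q1, q2, q3, q4, q5, q7}
AF A[~halt U (~ack | halt)]: least fixpoint, start Z0 = {q0, q1, q2, q3, q4, q5, q7}, add states with every successor in Z. Already a fixed point.
Sat(AF A[~halt U (~ack | halt)]) = {q0, q1, q2, q3, q4, q5, q7}
|Sat(AF A[~halt U (~ack | halt)])| = |{q0, q1, q2, q3, q4, q5, q7}| = 7.

7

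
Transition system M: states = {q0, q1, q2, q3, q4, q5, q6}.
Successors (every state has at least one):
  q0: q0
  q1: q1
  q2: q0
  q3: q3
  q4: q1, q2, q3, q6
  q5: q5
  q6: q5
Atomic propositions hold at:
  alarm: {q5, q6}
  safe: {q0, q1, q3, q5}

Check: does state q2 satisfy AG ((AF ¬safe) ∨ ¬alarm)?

Yes

Sat(¬safe) = {q2, q4, q6}
AF ¬safe: least fixpoint, start Z0 = {q2, q4, q6}, add states with every successor in Z. Already a fixed point.
Sat(AF ¬safe) = {q2, q4, q6}
Sat(¬alarm) = {q0, q1, q2, q3, q4}
Sat((AF ¬safe) ∨ ¬alarm) = {q0, q1, q2, q3, q4, q6}
AG ((AF ¬safe) ∨ ¬alarm): greatest fixpoint, start Z0 = {q0, q1, q2, q3, q4, q6}, keep only states in Sat with every successor in Z. Z1 = {q0, q1, q2, q3, q4}; Z2 = {q0, q1, q2, q3}; fixed.
Sat(AG ((AF ¬safe) ∨ ¬alarm)) = {q0, q1, q2, q3}
q2 ∈ Sat(AG ((AF ¬safe) ∨ ¬alarm)) = {q0, q1, q2, q3}, so the formula holds at q2.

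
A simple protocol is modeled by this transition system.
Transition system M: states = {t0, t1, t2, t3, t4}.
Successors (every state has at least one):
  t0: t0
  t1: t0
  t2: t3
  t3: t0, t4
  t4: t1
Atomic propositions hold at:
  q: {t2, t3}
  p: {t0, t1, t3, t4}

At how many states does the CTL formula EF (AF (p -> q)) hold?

2

Sat(p -> q) = {t2, t3}
AF (p -> q): least fixpoint, start Z0 = {t2, t3}, add states with every successor in Z. Already a fixed point.
Sat(AF (p -> q)) = {t2, t3}
EF (AF (p -> q)): least fixpoint, start Z0 = {t2, t3}, add states with some successor in Z. Already a fixed point.
Sat(EF (AF (p -> q))) = {t2, t3}
|Sat(EF (AF (p -> q)))| = |{t2, t3}| = 2.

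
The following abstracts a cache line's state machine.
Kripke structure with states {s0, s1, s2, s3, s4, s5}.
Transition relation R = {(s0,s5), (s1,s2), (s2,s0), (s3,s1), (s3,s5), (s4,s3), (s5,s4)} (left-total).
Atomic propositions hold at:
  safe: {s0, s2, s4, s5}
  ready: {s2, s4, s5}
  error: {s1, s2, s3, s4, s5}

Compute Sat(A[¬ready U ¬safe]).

{s1, s3}

Sat(¬ready) = {s0, s1, s3}
Sat(¬safe) = {s1, s3}
A[¬ready U ¬safe]: least fixpoint, start Z0 = Sat(¬safe) = {s1, s3}, add states in Sat(¬ready) with every successor in Z. Already a fixed point.
Sat(A[¬ready U ¬safe]) = {s1, s3}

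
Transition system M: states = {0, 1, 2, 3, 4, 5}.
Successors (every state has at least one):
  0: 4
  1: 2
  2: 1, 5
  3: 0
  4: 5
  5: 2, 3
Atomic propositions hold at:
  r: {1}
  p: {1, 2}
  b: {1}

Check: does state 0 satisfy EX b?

No

Sat(EX b) = {s : some successor in {1}} = {2}
0 ∉ Sat(EX b) = {2}, so the formula does not hold at 0.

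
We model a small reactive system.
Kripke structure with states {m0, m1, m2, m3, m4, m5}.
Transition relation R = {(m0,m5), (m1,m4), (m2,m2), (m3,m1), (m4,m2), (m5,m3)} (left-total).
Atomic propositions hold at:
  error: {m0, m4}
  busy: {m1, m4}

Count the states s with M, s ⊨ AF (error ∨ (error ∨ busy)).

5

Sat(error ∨ busy) = {m0, m1, m4}
Sat(error ∨ (error ∨ busy)) = {m0, m1, m4}
AF (error ∨ (error ∨ busy)): least fixpoint, start Z0 = {m0, m1, m4}, add states with every successor in Z. Z1 = {m0, m1, m3, m4}; Z2 = {m0, m1, m3, m4, m5}; fixed.
Sat(AF (error ∨ (error ∨ busy))) = {m0, m1, m3, m4, m5}
|Sat(AF (error ∨ (error ∨ busy)))| = |{m0, m1, m3, m4, m5}| = 5.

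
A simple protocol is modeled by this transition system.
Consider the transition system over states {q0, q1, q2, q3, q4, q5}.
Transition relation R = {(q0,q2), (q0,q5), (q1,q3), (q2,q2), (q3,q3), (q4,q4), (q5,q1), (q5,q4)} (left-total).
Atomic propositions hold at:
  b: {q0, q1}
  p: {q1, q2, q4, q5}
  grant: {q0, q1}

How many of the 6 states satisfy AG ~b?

3

Sat(~b) = {q2, q3, q4, q5}
AG ~b: greatest fixpoint, start Z0 = {q2, q3, q4, q5}, keep only states in Sat with every successor in Z. Z1 = {q2, q3, q4}; fixed.
Sat(AG ~b) = {q2, q3, q4}
|Sat(AG ~b)| = |{q2, q3, q4}| = 3.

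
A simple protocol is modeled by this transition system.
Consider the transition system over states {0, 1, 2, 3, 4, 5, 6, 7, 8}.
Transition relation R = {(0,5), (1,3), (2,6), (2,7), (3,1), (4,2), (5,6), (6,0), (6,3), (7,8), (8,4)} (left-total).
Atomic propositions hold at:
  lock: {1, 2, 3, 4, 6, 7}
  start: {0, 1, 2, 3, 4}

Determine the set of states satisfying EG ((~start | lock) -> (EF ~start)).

Sat(~start) = {5, 6, 7, 8}
Sat(~start | lock) = {1, 2, 3, 4, 5, 6, 7, 8}
EF ~start: least fixpoint, start Z0 = {5, 6, 7, 8}, add states with some successor in Z. Z1 = {0, 2, 5, 6, 7, 8}; Z2 = {0, 2, 4, 5, 6, 7, 8}; fixed.
Sat(EF ~start) = {0, 2, 4, 5, 6, 7, 8}
Sat((~start | lock) -> (EF ~start)) = {0, 2, 4, 5, 6, 7, 8}
EG ((~start | lock) -> (EF ~start)): greatest fixpoint, start Z0 = {0, 2, 4, 5, 6, 7, 8}, keep only states in Sat with some successor in Z. Already a fixed point.
Sat(EG ((~start | lock) -> (EF ~start))) = {0, 2, 4, 5, 6, 7, 8}

{0, 2, 4, 5, 6, 7, 8}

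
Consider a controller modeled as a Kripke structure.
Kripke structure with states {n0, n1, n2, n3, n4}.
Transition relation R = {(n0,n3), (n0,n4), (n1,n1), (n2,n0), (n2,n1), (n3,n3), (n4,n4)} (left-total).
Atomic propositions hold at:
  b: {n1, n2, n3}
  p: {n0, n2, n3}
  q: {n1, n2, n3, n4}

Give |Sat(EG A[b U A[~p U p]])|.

3

Sat(~p) = {n1, n4}
A[~p U p]: least fixpoint, start Z0 = Sat(p) = {n0, n2, n3}, add states in Sat(~p) with every successor in Z. Already a fixed point.
Sat(A[~p U p]) = {n0, n2, n3}
A[b U A[~p U p]]: least fixpoint, start Z0 = Sat(A[~p U p]) = {n0, n2, n3}, add states in Sat(b) with every successor in Z. Already a fixed point.
Sat(A[b U A[~p U p]]) = {n0, n2, n3}
EG A[b U A[~p U p]]: greatest fixpoint, start Z0 = {n0, n2, n3}, keep only states in Sat with some successor in Z. Already a fixed point.
Sat(EG A[b U A[~p U p]]) = {n0, n2, n3}
|Sat(EG A[b U A[~p U p]])| = |{n0, n2, n3}| = 3.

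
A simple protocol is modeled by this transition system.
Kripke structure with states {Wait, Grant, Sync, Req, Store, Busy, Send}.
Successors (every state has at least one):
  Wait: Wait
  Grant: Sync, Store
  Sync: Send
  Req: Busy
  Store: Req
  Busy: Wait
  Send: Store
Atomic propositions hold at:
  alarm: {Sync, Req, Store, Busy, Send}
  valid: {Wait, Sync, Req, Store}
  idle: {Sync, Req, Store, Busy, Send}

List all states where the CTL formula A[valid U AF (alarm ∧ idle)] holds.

Sat(alarm ∧ idle) = {Sync, Req, Store, Busy, Send}
AF (alarm ∧ idle): least fixpoint, start Z0 = {Sync, Req, Store, Busy, Send}, add states with every successor in Z. Z1 = {Grant, Sync, Req, Store, Busy, Send}; fixed.
Sat(AF (alarm ∧ idle)) = {Grant, Sync, Req, Store, Busy, Send}
A[valid U AF (alarm ∧ idle)]: least fixpoint, start Z0 = Sat(AF (alarm ∧ idle)) = {Grant, Sync, Req, Store, Busy, Send}, add states in Sat(valid) with every successor in Z. Already a fixed point.
Sat(A[valid U AF (alarm ∧ idle)]) = {Grant, Sync, Req, Store, Busy, Send}

{Grant, Sync, Req, Store, Busy, Send}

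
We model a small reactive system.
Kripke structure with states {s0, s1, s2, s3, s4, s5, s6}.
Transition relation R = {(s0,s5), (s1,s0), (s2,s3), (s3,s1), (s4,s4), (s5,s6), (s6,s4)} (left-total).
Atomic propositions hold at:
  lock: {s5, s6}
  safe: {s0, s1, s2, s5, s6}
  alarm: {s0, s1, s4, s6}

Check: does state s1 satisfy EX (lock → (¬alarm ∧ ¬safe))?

Yes

Sat(¬alarm) = {s2, s3, s5}
Sat(¬safe) = {s3, s4}
Sat(¬alarm ∧ ¬safe) = {s3}
Sat(lock → (¬alarm ∧ ¬safe)) = {s0, s1, s2, s3, s4}
Sat(EX (lock → (¬alarm ∧ ¬safe))) = {s : some successor in {s0, s1, s2, s3, s4}} = {s1, s2, s3, s4, s6}
s1 ∈ Sat(EX (lock → (¬alarm ∧ ¬safe))) = {s1, s2, s3, s4, s6}, so the formula holds at s1.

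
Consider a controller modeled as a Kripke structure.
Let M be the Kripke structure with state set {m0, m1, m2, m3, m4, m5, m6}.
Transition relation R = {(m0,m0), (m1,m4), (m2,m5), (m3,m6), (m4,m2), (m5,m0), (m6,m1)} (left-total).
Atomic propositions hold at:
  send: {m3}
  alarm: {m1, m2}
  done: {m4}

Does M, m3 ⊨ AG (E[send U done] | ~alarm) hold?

No

E[send U done]: least fixpoint, start Z0 = Sat(done) = {m4}, add states in Sat(send) with some successor in Z. Already a fixed point.
Sat(E[send U done]) = {m4}
Sat(~alarm) = {m0, m3, m4, m5, m6}
Sat(E[send U done] | ~alarm) = {m0, m3, m4, m5, m6}
AG (E[send U done] | ~alarm): greatest fixpoint, start Z0 = {m0, m3, m4, m5, m6}, keep only states in Sat with every successor in Z. Z1 = {m0, m3, m5}; Z2 = {m0, m5}; fixed.
Sat(AG (E[send U done] | ~alarm)) = {m0, m5}
m3 ∉ Sat(AG (E[send U done] | ~alarm)) = {m0, m5}, so the formula does not hold at m3.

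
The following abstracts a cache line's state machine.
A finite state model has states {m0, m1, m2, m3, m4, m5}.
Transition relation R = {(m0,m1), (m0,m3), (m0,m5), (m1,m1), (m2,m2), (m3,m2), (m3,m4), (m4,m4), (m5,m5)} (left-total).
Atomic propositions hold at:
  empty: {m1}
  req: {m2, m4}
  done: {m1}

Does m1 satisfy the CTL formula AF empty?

AF empty: least fixpoint, start Z0 = {m1}, add states with every successor in Z. Already a fixed point.
Sat(AF empty) = {m1}
m1 ∈ Sat(AF empty) = {m1}, so the formula holds at m1.

Yes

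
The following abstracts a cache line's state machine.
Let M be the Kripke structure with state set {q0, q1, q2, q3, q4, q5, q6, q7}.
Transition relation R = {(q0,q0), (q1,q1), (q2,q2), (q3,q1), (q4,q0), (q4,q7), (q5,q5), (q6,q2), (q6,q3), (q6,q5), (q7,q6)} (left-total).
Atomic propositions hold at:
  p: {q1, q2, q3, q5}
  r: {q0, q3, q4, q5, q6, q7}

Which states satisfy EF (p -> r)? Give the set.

{q0, q3, q4, q5, q6, q7}

Sat(p -> r) = {q0, q3, q4, q5, q6, q7}
EF (p -> r): least fixpoint, start Z0 = {q0, q3, q4, q5, q6, q7}, add states with some successor in Z. Already a fixed point.
Sat(EF (p -> r)) = {q0, q3, q4, q5, q6, q7}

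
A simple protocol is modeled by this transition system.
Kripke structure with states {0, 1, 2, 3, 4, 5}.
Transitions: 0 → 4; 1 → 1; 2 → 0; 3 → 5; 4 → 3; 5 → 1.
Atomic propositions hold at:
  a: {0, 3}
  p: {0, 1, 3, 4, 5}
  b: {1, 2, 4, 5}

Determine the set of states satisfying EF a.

EF a: least fixpoint, start Z0 = {0, 3}, add states with some successor in Z. Z1 = {0, 2, 3, 4}; fixed.
Sat(EF a) = {0, 2, 3, 4}

{0, 2, 3, 4}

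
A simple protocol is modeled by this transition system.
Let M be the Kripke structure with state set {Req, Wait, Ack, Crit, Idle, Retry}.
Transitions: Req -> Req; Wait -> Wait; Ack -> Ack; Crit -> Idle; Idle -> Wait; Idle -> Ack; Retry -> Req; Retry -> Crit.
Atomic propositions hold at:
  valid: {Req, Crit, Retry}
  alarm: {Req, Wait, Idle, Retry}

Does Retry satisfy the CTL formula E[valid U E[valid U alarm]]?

E[valid U alarm]: least fixpoint, start Z0 = Sat(alarm) = {Req, Wait, Idle, Retry}, add states in Sat(valid) with some successor in Z. Z1 = {Req, Wait, Crit, Idle, Retry}; fixed.
Sat(E[valid U alarm]) = {Req, Wait, Crit, Idle, Retry}
E[valid U E[valid U alarm]]: least fixpoint, start Z0 = Sat(E[valid U alarm]) = {Req, Wait, Crit, Idle, Retry}, add states in Sat(valid) with some successor in Z. Already a fixed point.
Sat(E[valid U E[valid U alarm]]) = {Req, Wait, Crit, Idle, Retry}
Retry ∈ Sat(E[valid U E[valid U alarm]]) = {Req, Wait, Crit, Idle, Retry}, so the formula holds at Retry.

Yes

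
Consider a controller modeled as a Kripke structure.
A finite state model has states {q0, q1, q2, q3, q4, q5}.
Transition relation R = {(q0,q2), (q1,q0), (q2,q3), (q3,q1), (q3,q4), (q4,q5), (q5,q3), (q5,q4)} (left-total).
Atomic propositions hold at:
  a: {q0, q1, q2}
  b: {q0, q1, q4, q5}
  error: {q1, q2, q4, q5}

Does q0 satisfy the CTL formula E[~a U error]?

No

Sat(~a) = {q3, q4, q5}
E[~a U error]: least fixpoint, start Z0 = Sat(error) = {q1, q2, q4, q5}, add states in Sat(~a) with some successor in Z. Z1 = {q1, q2, q3, q4, q5}; fixed.
Sat(E[~a U error]) = {q1, q2, q3, q4, q5}
q0 ∉ Sat(E[~a U error]) = {q1, q2, q3, q4, q5}, so the formula does not hold at q0.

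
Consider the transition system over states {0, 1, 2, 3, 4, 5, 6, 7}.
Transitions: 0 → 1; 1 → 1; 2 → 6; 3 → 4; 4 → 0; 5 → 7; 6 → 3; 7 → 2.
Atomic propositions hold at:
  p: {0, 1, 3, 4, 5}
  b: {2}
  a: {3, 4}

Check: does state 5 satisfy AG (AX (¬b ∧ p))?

No

Sat(¬b) = {0, 1, 3, 4, 5, 6, 7}
Sat(¬b ∧ p) = {0, 1, 3, 4, 5}
Sat(AX (¬b ∧ p)) = {s : every successor in {0, 1, 3, 4, 5}} = {0, 1, 3, 4, 6}
AG (AX (¬b ∧ p)): greatest fixpoint, start Z0 = {0, 1, 3, 4, 6}, keep only states in Sat with every successor in Z. Already a fixed point.
Sat(AG (AX (¬b ∧ p))) = {0, 1, 3, 4, 6}
5 ∉ Sat(AG (AX (¬b ∧ p))) = {0, 1, 3, 4, 6}, so the formula does not hold at 5.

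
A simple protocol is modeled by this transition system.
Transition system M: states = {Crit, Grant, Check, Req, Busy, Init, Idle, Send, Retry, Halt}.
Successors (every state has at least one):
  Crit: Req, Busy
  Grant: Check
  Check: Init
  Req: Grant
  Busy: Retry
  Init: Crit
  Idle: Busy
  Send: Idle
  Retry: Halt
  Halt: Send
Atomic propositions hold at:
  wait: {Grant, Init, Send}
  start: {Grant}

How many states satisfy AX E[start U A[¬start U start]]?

1

Sat(¬start) = {Crit, Check, Req, Busy, Init, Idle, Send, Retry, Halt}
A[¬start U start]: least fixpoint, start Z0 = Sat(start) = {Grant}, add states in Sat(¬start) with every successor in Z. Z1 = {Grant, Req}; fixed.
Sat(A[¬start U start]) = {Grant, Req}
E[start U A[¬start U start]]: least fixpoint, start Z0 = Sat(A[¬start U start]) = {Grant, Req}, add states in Sat(start) with some successor in Z. Already a fixed point.
Sat(E[start U A[¬start U start]]) = {Grant, Req}
Sat(AX E[start U A[¬start U start]]) = {s : every successor in {Grant, Req}} = {Req}
|Sat(AX E[start U A[¬start U start]])| = |{Req}| = 1.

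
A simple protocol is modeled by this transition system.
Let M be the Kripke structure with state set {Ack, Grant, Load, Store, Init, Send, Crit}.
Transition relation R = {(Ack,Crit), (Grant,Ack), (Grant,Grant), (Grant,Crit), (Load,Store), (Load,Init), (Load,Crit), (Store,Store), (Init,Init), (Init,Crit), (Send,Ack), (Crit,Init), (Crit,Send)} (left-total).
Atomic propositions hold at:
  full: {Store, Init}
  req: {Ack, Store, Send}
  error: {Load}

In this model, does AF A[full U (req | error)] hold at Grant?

No

Sat(req | error) = {Ack, Load, Store, Send}
A[full U (req | error)]: least fixpoint, start Z0 = Sat((req | error)) = {Ack, Load, Store, Send}, add states in Sat(full) with every successor in Z. Already a fixed point.
Sat(A[full U (req | error)]) = {Ack, Load, Store, Send}
AF A[full U (req | error)]: least fixpoint, start Z0 = {Ack, Load, Store, Send}, add states with every successor in Z. Already a fixed point.
Sat(AF A[full U (req | error)]) = {Ack, Load, Store, Send}
Grant ∉ Sat(AF A[full U (req | error)]) = {Ack, Load, Store, Send}, so the formula does not hold at Grant.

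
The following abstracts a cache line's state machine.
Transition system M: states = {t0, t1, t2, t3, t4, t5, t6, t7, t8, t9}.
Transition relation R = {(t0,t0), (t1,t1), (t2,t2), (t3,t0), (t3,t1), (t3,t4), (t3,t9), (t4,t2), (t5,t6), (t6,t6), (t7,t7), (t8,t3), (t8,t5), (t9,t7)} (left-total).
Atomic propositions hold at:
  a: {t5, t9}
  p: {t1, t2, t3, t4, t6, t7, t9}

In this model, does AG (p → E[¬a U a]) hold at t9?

Sat(¬a) = {t0, t1, t2, t3, t4, t6, t7, t8}
E[¬a U a]: least fixpoint, start Z0 = Sat(a) = {t5, t9}, add states in Sat(¬a) with some successor in Z. Z1 = {t3, t5, t8, t9}; fixed.
Sat(E[¬a U a]) = {t3, t5, t8, t9}
Sat(p → E[¬a U a]) = {t0, t3, t5, t8, t9}
AG (p → E[¬a U a]): greatest fixpoint, start Z0 = {t0, t3, t5, t8, t9}, keep only states in Sat with every successor in Z. Z1 = {t0, t8}; Z2 = {t0}; fixed.
Sat(AG (p → E[¬a U a])) = {t0}
t9 ∉ Sat(AG (p → E[¬a U a])) = {t0}, so the formula does not hold at t9.

No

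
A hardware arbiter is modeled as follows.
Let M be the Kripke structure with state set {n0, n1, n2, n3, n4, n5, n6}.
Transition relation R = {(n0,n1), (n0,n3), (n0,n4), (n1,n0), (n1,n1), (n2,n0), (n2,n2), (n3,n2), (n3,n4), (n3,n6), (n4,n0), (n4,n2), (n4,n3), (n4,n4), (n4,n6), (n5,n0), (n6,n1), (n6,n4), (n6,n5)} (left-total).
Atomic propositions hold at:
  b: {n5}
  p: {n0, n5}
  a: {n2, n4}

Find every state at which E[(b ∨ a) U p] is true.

{n0, n2, n4, n5}

Sat(b ∨ a) = {n2, n4, n5}
E[(b ∨ a) U p]: least fixpoint, start Z0 = Sat(p) = {n0, n5}, add states in Sat(b ∨ a) with some successor in Z. Z1 = {n0, n2, n4, n5}; fixed.
Sat(E[(b ∨ a) U p]) = {n0, n2, n4, n5}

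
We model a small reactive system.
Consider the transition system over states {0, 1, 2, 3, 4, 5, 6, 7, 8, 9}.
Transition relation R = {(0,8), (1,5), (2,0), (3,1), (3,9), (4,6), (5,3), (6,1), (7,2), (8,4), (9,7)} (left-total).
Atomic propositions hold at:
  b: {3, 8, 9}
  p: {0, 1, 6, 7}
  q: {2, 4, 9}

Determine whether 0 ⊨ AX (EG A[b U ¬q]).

No

Sat(¬q) = {0, 1, 3, 5, 6, 7, 8}
A[b U ¬q]: least fixpoint, start Z0 = Sat(¬q) = {0, 1, 3, 5, 6, 7, 8}, add states in Sat(b) with every successor in Z. Z1 = {0, 1, 3, 5, 6, 7, 8, 9}; fixed.
Sat(A[b U ¬q]) = {0, 1, 3, 5, 6, 7, 8, 9}
EG A[b U ¬q]: greatest fixpoint, start Z0 = {0, 1, 3, 5, 6, 7, 8, 9}, keep only states in Sat with some successor in Z. Z1 = {0, 1, 3, 5, 6, 9}; Z2 = {1, 3, 5, 6}; fixed.
Sat(EG A[b U ¬q]) = {1, 3, 5, 6}
Sat(AX (EG A[b U ¬q])) = {s : every successor in {1, 3, 5, 6}} = {1, 4, 5, 6}
0 ∉ Sat(AX (EG A[b U ¬q])) = {1, 4, 5, 6}, so the formula does not hold at 0.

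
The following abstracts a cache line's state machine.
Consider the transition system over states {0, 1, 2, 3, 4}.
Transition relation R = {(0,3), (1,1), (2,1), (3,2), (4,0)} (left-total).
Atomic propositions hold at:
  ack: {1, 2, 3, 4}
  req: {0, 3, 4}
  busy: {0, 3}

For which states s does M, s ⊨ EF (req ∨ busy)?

Sat(req ∨ busy) = {0, 3, 4}
EF (req ∨ busy): least fixpoint, start Z0 = {0, 3, 4}, add states with some successor in Z. Already a fixed point.
Sat(EF (req ∨ busy)) = {0, 3, 4}

{0, 3, 4}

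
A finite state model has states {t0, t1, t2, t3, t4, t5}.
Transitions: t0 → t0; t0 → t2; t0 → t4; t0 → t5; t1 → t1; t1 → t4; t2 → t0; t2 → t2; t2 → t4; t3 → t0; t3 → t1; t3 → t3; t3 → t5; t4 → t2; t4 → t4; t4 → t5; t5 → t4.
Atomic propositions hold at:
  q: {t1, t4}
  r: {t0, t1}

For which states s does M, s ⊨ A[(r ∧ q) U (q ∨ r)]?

{t0, t1, t4}

Sat(r ∧ q) = {t1}
Sat(q ∨ r) = {t0, t1, t4}
A[(r ∧ q) U (q ∨ r)]: least fixpoint, start Z0 = Sat((q ∨ r)) = {t0, t1, t4}, add states in Sat(r ∧ q) with every successor in Z. Already a fixed point.
Sat(A[(r ∧ q) U (q ∨ r)]) = {t0, t1, t4}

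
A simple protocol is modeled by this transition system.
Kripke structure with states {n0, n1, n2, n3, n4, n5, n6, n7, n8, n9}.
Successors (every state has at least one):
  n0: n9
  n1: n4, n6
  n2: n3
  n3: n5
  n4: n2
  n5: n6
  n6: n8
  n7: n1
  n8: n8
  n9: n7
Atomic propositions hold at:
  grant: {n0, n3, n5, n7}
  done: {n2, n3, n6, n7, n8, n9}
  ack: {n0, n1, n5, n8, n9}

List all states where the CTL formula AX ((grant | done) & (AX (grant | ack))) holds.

Sat(grant | done) = {n0, n2, n3, n5, n6, n7, n8, n9}
Sat(grant | ack) = {n0, n1, n3, n5, n7, n8, n9}
Sat(AX (grant | ack)) = {s : every successor in {n0, n1, n3, n5, n7, n8, n9}} = {n0, n2, n3, n6, n7, n8, n9}
Sat((grant | done) & (AX (grant | ack))) = {n0, n2, n3, n6, n7, n8, n9}
Sat(AX ((grant | done) & (AX (grant | ack)))) = {s : every successor in {n0, n2, n3, n6, n7, n8, n9}} = {n0, n2, n4, n5, n6, n8, n9}

{n0, n2, n4, n5, n6, n8, n9}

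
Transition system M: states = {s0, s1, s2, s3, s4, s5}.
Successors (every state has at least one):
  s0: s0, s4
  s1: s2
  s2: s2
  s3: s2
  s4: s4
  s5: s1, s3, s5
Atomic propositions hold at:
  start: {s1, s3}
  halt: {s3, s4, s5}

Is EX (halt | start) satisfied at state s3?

No

Sat(halt | start) = {s1, s3, s4, s5}
Sat(EX (halt | start)) = {s : some successor in {s1, s3, s4, s5}} = {s0, s4, s5}
s3 ∉ Sat(EX (halt | start)) = {s0, s4, s5}, so the formula does not hold at s3.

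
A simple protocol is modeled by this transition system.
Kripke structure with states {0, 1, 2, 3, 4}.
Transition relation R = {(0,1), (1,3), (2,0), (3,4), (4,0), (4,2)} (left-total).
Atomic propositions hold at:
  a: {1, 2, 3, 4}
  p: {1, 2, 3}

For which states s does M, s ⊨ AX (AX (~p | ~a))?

Sat(~p) = {0, 4}
Sat(~a) = {0}
Sat(~p | ~a) = {0, 4}
Sat(AX (~p | ~a)) = {s : every successor in {0, 4}} = {2, 3}
Sat(AX (AX (~p | ~a))) = {s : every successor in {2, 3}} = {1}

{1}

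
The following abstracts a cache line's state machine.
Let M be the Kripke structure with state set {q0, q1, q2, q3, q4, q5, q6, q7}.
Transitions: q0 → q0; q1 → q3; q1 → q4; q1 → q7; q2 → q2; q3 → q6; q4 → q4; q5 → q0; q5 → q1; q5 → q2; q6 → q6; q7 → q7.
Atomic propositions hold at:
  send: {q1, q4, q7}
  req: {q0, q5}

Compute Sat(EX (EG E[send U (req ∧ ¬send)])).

{q0, q5}

Sat(¬send) = {q0, q2, q3, q5, q6}
Sat(req ∧ ¬send) = {q0, q5}
E[send U (req ∧ ¬send)]: least fixpoint, start Z0 = Sat((req ∧ ¬send)) = {q0, q5}, add states in Sat(send) with some successor in Z. Already a fixed point.
Sat(E[send U (req ∧ ¬send)]) = {q0, q5}
EG E[send U (req ∧ ¬send)]: greatest fixpoint, start Z0 = {q0, q5}, keep only states in Sat with some successor in Z. Already a fixed point.
Sat(EG E[send U (req ∧ ¬send)]) = {q0, q5}
Sat(EX (EG E[send U (req ∧ ¬send)])) = {s : some successor in {q0, q5}} = {q0, q5}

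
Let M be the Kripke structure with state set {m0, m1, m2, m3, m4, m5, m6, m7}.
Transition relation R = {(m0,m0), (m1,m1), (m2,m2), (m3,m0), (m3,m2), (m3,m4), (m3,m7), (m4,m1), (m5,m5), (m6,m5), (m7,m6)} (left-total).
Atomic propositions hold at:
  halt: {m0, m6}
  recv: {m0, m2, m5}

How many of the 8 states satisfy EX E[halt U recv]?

E[halt U recv]: least fixpoint, start Z0 = Sat(recv) = {m0, m2, m5}, add states in Sat(halt) with some successor in Z. Z1 = {m0, m2, m5, m6}; fixed.
Sat(E[halt U recv]) = {m0, m2, m5, m6}
Sat(EX E[halt U recv]) = {s : some successor in {m0, m2, m5, m6}} = {m0, m2, m3, m5, m6, m7}
|Sat(EX E[halt U recv])| = |{m0, m2, m3, m5, m6, m7}| = 6.

6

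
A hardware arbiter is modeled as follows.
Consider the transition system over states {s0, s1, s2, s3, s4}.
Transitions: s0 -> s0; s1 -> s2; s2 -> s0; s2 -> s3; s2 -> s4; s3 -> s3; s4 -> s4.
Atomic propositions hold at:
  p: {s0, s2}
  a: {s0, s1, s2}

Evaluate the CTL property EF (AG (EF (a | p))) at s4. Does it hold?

No

Sat(a | p) = {s0, s1, s2}
EF (a | p): least fixpoint, start Z0 = {s0, s1, s2}, add states with some successor in Z. Already a fixed point.
Sat(EF (a | p)) = {s0, s1, s2}
AG (EF (a | p)): greatest fixpoint, start Z0 = {s0, s1, s2}, keep only states in Sat with every successor in Z. Z1 = {s0, s1}; Z2 = {s0}; fixed.
Sat(AG (EF (a | p))) = {s0}
EF (AG (EF (a | p))): least fixpoint, start Z0 = {s0}, add states with some successor in Z. Z1 = {s0, s2}; Z2 = {s0, s1, s2}; fixed.
Sat(EF (AG (EF (a | p)))) = {s0, s1, s2}
s4 ∉ Sat(EF (AG (EF (a | p)))) = {s0, s1, s2}, so the formula does not hold at s4.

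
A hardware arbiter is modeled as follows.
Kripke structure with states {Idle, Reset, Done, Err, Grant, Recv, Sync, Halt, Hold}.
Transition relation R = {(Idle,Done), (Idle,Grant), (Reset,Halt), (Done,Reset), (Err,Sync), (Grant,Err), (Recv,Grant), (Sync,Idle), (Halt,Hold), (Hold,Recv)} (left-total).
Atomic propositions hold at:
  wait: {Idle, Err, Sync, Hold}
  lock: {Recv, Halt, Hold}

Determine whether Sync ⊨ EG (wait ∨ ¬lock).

Sat(¬lock) = {Idle, Reset, Done, Err, Grant, Sync}
Sat(wait ∨ ¬lock) = {Idle, Reset, Done, Err, Grant, Sync, Hold}
EG (wait ∨ ¬lock): greatest fixpoint, start Z0 = {Idle, Reset, Done, Err, Grant, Sync, Hold}, keep only states in Sat with some successor in Z. Z1 = {Idle, Done, Err, Grant, Sync}; Z2 = {Idle, Err, Grant, Sync}; fixed.
Sat(EG (wait ∨ ¬lock)) = {Idle, Err, Grant, Sync}
Sync ∈ Sat(EG (wait ∨ ¬lock)) = {Idle, Err, Grant, Sync}, so the formula holds at Sync.

Yes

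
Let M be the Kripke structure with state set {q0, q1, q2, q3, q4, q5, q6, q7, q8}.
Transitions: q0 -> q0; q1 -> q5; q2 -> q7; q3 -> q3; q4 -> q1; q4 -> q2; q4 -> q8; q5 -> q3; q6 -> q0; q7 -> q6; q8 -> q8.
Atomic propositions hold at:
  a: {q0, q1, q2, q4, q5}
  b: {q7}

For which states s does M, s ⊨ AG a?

AG a: greatest fixpoint, start Z0 = {q0, q1, q2, q4, q5}, keep only states in Sat with every successor in Z. Z1 = {q0, q1}; Z2 = {q0}; fixed.
Sat(AG a) = {q0}

{q0}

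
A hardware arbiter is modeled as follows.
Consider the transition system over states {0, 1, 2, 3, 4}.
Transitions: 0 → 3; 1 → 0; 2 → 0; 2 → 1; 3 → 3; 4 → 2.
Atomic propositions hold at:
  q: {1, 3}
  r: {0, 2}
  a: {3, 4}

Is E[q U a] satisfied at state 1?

E[q U a]: least fixpoint, start Z0 = Sat(a) = {3, 4}, add states in Sat(q) with some successor in Z. Already a fixed point.
Sat(E[q U a]) = {3, 4}
1 ∉ Sat(E[q U a]) = {3, 4}, so the formula does not hold at 1.

No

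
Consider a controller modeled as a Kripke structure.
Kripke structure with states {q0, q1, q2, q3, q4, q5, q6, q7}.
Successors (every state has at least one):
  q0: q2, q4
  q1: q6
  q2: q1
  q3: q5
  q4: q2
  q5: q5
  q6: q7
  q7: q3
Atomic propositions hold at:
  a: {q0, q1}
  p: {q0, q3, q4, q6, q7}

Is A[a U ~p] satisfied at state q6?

No

Sat(~p) = {q1, q2, q5}
A[a U ~p]: least fixpoint, start Z0 = Sat(~p) = {q1, q2, q5}, add states in Sat(a) with every successor in Z. Already a fixed point.
Sat(A[a U ~p]) = {q1, q2, q5}
q6 ∉ Sat(A[a U ~p]) = {q1, q2, q5}, so the formula does not hold at q6.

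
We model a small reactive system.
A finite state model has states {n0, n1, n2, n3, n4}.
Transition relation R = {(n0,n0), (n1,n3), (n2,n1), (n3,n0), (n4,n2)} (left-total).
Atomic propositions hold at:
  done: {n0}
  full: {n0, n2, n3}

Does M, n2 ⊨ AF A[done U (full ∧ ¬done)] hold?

Yes

Sat(¬done) = {n1, n2, n3, n4}
Sat(full ∧ ¬done) = {n2, n3}
A[done U (full ∧ ¬done)]: least fixpoint, start Z0 = Sat((full ∧ ¬done)) = {n2, n3}, add states in Sat(done) with every successor in Z. Already a fixed point.
Sat(A[done U (full ∧ ¬done)]) = {n2, n3}
AF A[done U (full ∧ ¬done)]: least fixpoint, start Z0 = {n2, n3}, add states with every successor in Z. Z1 = {n1, n2, n3, n4}; fixed.
Sat(AF A[done U (full ∧ ¬done)]) = {n1, n2, n3, n4}
n2 ∈ Sat(AF A[done U (full ∧ ¬done)]) = {n1, n2, n3, n4}, so the formula holds at n2.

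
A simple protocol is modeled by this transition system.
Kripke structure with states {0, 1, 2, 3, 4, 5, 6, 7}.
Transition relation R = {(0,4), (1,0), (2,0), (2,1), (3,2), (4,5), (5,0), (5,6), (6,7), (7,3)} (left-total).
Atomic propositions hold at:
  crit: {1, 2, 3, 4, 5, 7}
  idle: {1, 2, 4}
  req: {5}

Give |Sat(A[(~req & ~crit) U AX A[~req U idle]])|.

7

Sat(~req) = {0, 1, 2, 3, 4, 6, 7}
Sat(~crit) = {0, 6}
Sat(~req & ~crit) = {0, 6}
A[~req U idle]: least fixpoint, start Z0 = Sat(idle) = {1, 2, 4}, add states in Sat(~req) with every successor in Z. Z1 = {0, 1, 2, 3, 4}; Z2 = {0, 1, 2, 3, 4, 7}; Z3 = {0, 1, 2, 3, 4, 6, 7}; fixed.
Sat(A[~req U idle]) = {0, 1, 2, 3, 4, 6, 7}
Sat(AX A[~req U idle]) = {s : every successor in {0, 1, 2, 3, 4, 6, 7}} = {0, 1, 2, 3, 5, 6, 7}
A[(~req & ~crit) U AX A[~req U idle]]: least fixpoint, start Z0 = Sat(AX A[~req U idle]) = {0, 1, 2, 3, 5, 6, 7}, add states in Sat(~req & ~crit) with every successor in Z. Already a fixed point.
Sat(A[(~req & ~crit) U AX A[~req U idle]]) = {0, 1, 2, 3, 5, 6, 7}
|Sat(A[(~req & ~crit) U AX A[~req U idle]])| = |{0, 1, 2, 3, 5, 6, 7}| = 7.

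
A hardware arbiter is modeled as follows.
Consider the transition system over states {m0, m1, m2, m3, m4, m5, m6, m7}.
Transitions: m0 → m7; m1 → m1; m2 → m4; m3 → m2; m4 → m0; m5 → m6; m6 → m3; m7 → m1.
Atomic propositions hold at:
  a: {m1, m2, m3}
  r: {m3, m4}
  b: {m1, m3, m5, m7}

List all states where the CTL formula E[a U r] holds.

E[a U r]: least fixpoint, start Z0 = Sat(r) = {m3, m4}, add states in Sat(a) with some successor in Z. Z1 = {m2, m3, m4}; fixed.
Sat(E[a U r]) = {m2, m3, m4}

{m2, m3, m4}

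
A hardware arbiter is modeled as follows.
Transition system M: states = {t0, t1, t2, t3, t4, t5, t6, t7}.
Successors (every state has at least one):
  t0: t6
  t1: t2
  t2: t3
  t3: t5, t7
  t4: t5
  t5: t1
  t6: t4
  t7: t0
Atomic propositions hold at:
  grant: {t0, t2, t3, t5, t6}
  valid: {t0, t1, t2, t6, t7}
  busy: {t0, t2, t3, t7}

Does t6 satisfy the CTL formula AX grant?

No

Sat(AX grant) = {s : every successor in {t0, t2, t3, t5, t6}} = {t0, t1, t2, t4, t7}
t6 ∉ Sat(AX grant) = {t0, t1, t2, t4, t7}, so the formula does not hold at t6.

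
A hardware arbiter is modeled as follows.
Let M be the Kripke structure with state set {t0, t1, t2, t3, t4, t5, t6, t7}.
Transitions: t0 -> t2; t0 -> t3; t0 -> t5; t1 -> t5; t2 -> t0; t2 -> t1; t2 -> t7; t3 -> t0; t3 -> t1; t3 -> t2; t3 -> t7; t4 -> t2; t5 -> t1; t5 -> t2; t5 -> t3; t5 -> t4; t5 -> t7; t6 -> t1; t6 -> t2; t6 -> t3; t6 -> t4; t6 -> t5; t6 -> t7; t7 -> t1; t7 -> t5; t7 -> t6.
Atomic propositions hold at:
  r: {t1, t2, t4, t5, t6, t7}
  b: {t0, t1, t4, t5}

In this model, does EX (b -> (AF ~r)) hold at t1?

No

Sat(~r) = {t0, t3}
AF ~r: least fixpoint, start Z0 = {t0, t3}, add states with every successor in Z. Already a fixed point.
Sat(AF ~r) = {t0, t3}
Sat(b -> (AF ~r)) = {t0, t2, t3, t6, t7}
Sat(EX (b -> (AF ~r))) = {s : some successor in {t0, t2, t3, t6, t7}} = {t0, t2, t3, t4, t5, t6, t7}
t1 ∉ Sat(EX (b -> (AF ~r))) = {t0, t2, t3, t4, t5, t6, t7}, so the formula does not hold at t1.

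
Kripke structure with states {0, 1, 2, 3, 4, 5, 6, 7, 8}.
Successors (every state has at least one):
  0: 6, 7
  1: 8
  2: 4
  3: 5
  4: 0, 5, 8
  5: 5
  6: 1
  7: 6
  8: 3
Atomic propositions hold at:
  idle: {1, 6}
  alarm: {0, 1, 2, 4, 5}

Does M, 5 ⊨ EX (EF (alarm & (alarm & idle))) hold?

Sat(alarm & idle) = {1}
Sat(alarm & (alarm & idle)) = {1}
EF (alarm & (alarm & idle)): least fixpoint, start Z0 = {1}, add states with some successor in Z. Z1 = {1, 6}; Z2 = {0, 1, 6, 7}; Z3 = {0, 1, 4, 6, 7}; Z4 = {0, 1, 2, 4, 6, 7}; fixed.
Sat(EF (alarm & (alarm & idle))) = {0, 1, 2, 4, 6, 7}
Sat(EX (EF (alarm & (alarm & idle)))) = {s : some successor in {0, 1, 2, 4, 6, 7}} = {0, 2, 4, 6, 7}
5 ∉ Sat(EX (EF (alarm & (alarm & idle)))) = {0, 2, 4, 6, 7}, so the formula does not hold at 5.

No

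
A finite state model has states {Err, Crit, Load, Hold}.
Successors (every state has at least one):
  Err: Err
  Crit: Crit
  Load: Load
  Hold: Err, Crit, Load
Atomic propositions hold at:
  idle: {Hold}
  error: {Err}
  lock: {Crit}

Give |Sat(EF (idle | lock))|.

Sat(idle | lock) = {Crit, Hold}
EF (idle | lock): least fixpoint, start Z0 = {Crit, Hold}, add states with some successor in Z. Already a fixed point.
Sat(EF (idle | lock)) = {Crit, Hold}
|Sat(EF (idle | lock))| = |{Crit, Hold}| = 2.

2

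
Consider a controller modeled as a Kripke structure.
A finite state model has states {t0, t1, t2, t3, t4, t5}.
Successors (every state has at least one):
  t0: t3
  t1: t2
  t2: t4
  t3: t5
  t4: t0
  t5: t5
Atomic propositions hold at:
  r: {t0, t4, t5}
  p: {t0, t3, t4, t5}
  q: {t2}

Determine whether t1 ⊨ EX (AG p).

No

AG p: greatest fixpoint, start Z0 = {t0, t3, t4, t5}, keep only states in Sat with every successor in Z. Already a fixed point.
Sat(AG p) = {t0, t3, t4, t5}
Sat(EX (AG p)) = {s : some successor in {t0, t3, t4, t5}} = {t0, t2, t3, t4, t5}
t1 ∉ Sat(EX (AG p)) = {t0, t2, t3, t4, t5}, so the formula does not hold at t1.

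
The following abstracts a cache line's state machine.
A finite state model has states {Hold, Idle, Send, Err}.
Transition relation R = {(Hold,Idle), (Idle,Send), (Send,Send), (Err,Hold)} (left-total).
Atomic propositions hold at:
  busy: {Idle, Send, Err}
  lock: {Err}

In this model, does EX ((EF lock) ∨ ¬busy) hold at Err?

EF lock: least fixpoint, start Z0 = {Err}, add states with some successor in Z. Already a fixed point.
Sat(EF lock) = {Err}
Sat(¬busy) = {Hold}
Sat((EF lock) ∨ ¬busy) = {Hold, Err}
Sat(EX ((EF lock) ∨ ¬busy)) = {s : some successor in {Hold, Err}} = {Err}
Err ∈ Sat(EX ((EF lock) ∨ ¬busy)) = {Err}, so the formula holds at Err.

Yes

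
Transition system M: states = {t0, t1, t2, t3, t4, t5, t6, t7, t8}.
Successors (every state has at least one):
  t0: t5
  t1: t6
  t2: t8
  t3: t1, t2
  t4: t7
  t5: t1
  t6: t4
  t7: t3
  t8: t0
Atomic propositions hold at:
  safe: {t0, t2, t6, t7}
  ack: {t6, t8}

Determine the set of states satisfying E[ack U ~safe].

Sat(~safe) = {t1, t3, t4, t5, t8}
E[ack U ~safe]: least fixpoint, start Z0 = Sat(~safe) = {t1, t3, t4, t5, t8}, add states in Sat(ack) with some successor in Z. Z1 = {t1, t3, t4, t5, t6, t8}; fixed.
Sat(E[ack U ~safe]) = {t1, t3, t4, t5, t6, t8}

{t1, t3, t4, t5, t6, t8}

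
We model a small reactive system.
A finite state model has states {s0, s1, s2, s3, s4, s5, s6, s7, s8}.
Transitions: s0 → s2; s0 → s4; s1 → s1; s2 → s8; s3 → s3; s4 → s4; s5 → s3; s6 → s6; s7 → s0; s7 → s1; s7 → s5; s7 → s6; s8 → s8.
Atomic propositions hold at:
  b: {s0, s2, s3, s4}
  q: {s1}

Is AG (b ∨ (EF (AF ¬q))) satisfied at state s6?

Sat(¬q) = {s0, s2, s3, s4, s5, s6, s7, s8}
AF ¬q: least fixpoint, start Z0 = {s0, s2, s3, s4, s5, s6, s7, s8}, add states with every successor in Z. Already a fixed point.
Sat(AF ¬q) = {s0, s2, s3, s4, s5, s6, s7, s8}
EF (AF ¬q): least fixpoint, start Z0 = {s0, s2, s3, s4, s5, s6, s7, s8}, add states with some successor in Z. Already a fixed point.
Sat(EF (AF ¬q)) = {s0, s2, s3, s4, s5, s6, s7, s8}
Sat(b ∨ (EF (AF ¬q))) = {s0, s2, s3, s4, s5, s6, s7, s8}
AG (b ∨ (EF (AF ¬q))): greatest fixpoint, start Z0 = {s0, s2, s3, s4, s5, s6, s7, s8}, keep only states in Sat with every successor in Z. Z1 = {s0, s2, s3, s4, s5, s6, s8}; fixed.
Sat(AG (b ∨ (EF (AF ¬q)))) = {s0, s2, s3, s4, s5, s6, s8}
s6 ∈ Sat(AG (b ∨ (EF (AF ¬q)))) = {s0, s2, s3, s4, s5, s6, s8}, so the formula holds at s6.

Yes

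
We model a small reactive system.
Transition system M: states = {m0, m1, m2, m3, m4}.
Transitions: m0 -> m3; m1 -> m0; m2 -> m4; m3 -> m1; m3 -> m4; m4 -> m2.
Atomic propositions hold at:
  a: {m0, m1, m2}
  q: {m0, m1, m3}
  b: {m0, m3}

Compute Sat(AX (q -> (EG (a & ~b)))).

Sat(~b) = {m1, m2, m4}
Sat(a & ~b) = {m1, m2}
EG (a & ~b): greatest fixpoint, start Z0 = {m1, m2}, keep only states in Sat with some successor in Z. Z1 = ∅; fixed.
Sat(EG (a & ~b)) = ∅
Sat(q -> (EG (a & ~b))) = {m2, m4}
Sat(AX (q -> (EG (a & ~b)))) = {s : every successor in {m2, m4}} = {m2, m4}

{m2, m4}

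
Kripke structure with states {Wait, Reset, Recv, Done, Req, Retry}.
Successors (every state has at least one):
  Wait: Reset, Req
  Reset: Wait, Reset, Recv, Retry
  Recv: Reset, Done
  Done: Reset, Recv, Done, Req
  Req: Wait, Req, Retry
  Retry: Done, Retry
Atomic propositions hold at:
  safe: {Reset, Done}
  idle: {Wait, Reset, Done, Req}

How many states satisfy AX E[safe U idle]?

E[safe U idle]: least fixpoint, start Z0 = Sat(idle) = {Wait, Reset, Done, Req}, add states in Sat(safe) with some successor in Z. Already a fixed point.
Sat(E[safe U idle]) = {Wait, Reset, Done, Req}
Sat(AX E[safe U idle]) = {s : every successor in {Wait, Reset, Done, Req}} = {Wait, Recv}
|Sat(AX E[safe U idle])| = |{Wait, Recv}| = 2.

2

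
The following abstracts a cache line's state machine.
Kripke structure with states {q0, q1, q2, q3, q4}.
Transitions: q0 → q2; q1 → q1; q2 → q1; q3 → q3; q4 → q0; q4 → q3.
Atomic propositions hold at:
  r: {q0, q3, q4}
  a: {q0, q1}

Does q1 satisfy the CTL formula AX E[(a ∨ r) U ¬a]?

Sat(a ∨ r) = {q0, q1, q3, q4}
Sat(¬a) = {q2, q3, q4}
E[(a ∨ r) U ¬a]: least fixpoint, start Z0 = Sat(¬a) = {q2, q3, q4}, add states in Sat(a ∨ r) with some successor in Z. Z1 = {q0, q2, q3, q4}; fixed.
Sat(E[(a ∨ r) U ¬a]) = {q0, q2, q3, q4}
Sat(AX E[(a ∨ r) U ¬a]) = {s : every successor in {q0, q2, q3, q4}} = {q0, q3, q4}
q1 ∉ Sat(AX E[(a ∨ r) U ¬a]) = {q0, q3, q4}, so the formula does not hold at q1.

No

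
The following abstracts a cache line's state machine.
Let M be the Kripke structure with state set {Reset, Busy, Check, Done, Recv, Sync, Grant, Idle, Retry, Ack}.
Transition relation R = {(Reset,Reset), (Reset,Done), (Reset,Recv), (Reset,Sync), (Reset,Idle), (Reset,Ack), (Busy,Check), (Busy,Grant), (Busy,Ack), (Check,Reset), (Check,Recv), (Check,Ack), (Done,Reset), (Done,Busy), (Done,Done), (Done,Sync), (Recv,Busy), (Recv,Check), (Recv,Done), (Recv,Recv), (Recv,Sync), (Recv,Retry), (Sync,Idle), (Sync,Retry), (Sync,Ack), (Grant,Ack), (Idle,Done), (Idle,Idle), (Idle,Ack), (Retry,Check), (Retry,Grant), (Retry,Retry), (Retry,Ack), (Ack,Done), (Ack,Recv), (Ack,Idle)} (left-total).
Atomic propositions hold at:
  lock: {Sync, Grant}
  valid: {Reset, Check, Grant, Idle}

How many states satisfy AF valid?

AF valid: least fixpoint, start Z0 = {Reset, Check, Grant, Idle}, add states with every successor in Z. Already a fixed point.
Sat(AF valid) = {Reset, Check, Grant, Idle}
|Sat(AF valid)| = |{Reset, Check, Grant, Idle}| = 4.

4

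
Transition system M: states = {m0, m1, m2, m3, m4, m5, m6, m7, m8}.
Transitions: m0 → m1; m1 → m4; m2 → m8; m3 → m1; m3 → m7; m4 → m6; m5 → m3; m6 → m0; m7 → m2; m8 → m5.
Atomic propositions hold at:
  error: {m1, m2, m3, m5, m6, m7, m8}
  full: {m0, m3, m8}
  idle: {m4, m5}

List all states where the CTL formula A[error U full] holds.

A[error U full]: least fixpoint, start Z0 = Sat(full) = {m0, m3, m8}, add states in Sat(error) with every successor in Z. Z1 = {m0, m2, m3, m5, m6, m8}; Z2 = {m0, m2, m3, m5, m6, m7, m8}; fixed.
Sat(A[error U full]) = {m0, m2, m3, m5, m6, m7, m8}

{m0, m2, m3, m5, m6, m7, m8}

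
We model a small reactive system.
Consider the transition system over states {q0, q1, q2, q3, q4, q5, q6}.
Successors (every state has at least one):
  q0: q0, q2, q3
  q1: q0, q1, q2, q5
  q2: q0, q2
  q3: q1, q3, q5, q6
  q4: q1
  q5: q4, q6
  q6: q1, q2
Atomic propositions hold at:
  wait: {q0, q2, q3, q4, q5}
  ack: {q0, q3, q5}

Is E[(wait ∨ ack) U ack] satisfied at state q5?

Sat(wait ∨ ack) = {q0, q2, q3, q4, q5}
E[(wait ∨ ack) U ack]: least fixpoint, start Z0 = Sat(ack) = {q0, q3, q5}, add states in Sat(wait ∨ ack) with some successor in Z. Z1 = {q0, q2, q3, q5}; fixed.
Sat(E[(wait ∨ ack) U ack]) = {q0, q2, q3, q5}
q5 ∈ Sat(E[(wait ∨ ack) U ack]) = {q0, q2, q3, q5}, so the formula holds at q5.

Yes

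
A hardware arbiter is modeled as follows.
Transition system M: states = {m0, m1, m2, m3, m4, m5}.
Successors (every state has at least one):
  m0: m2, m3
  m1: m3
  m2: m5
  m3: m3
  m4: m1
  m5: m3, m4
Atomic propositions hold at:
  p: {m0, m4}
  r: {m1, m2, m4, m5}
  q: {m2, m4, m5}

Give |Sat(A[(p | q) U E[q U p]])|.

Sat(p | q) = {m0, m2, m4, m5}
E[q U p]: least fixpoint, start Z0 = Sat(p) = {m0, m4}, add states in Sat(q) with some successor in Z. Z1 = {m0, m4, m5}; Z2 = {m0, m2, m4, m5}; fixed.
Sat(E[q U p]) = {m0, m2, m4, m5}
A[(p | q) U E[q U p]]: least fixpoint, start Z0 = Sat(E[q U p]) = {m0, m2, m4, m5}, add states in Sat(p | q) with every successor in Z. Already a fixed point.
Sat(A[(p | q) U E[q U p]]) = {m0, m2, m4, m5}
|Sat(A[(p | q) U E[q U p]])| = |{m0, m2, m4, m5}| = 4.

4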